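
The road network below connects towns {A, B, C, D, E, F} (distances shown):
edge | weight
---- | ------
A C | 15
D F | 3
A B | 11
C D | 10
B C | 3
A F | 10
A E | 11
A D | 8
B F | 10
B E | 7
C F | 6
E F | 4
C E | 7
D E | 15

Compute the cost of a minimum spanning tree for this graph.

Grow the tree from A using Prim:
Step 1: cheapest edge leaving the tree is A D (8); add D.
Step 2: cheapest edge leaving the tree is D F (3); add F.
Step 3: cheapest edge leaving the tree is E F (4); add E.
Step 4: cheapest edge leaving the tree is C F (6); add C.
Step 5: cheapest edge leaving the tree is B C (3); add B.
MST edges: A D, D F, E F, C F, B C; total weight 8+3+4+6+3 = 24.

24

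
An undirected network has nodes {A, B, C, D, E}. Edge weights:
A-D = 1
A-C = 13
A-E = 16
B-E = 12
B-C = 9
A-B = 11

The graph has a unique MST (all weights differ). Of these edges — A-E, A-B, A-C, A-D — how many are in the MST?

2

Kruskal: consider edges lightest-first.
A-D (1): add. Components now {A,D} {B} {C} {E}
B-C (9): add. Components now {A,D} {B,C} {E}
A-B (11): add. Components now {A,B,C,D} {E}
B-E (12): add. Components now {A,B,C,D,E}
MST edge set: {A-D, B-C, A-B, B-E}.
Of the listed edges, {A-B, A-D} are in the MST → 2.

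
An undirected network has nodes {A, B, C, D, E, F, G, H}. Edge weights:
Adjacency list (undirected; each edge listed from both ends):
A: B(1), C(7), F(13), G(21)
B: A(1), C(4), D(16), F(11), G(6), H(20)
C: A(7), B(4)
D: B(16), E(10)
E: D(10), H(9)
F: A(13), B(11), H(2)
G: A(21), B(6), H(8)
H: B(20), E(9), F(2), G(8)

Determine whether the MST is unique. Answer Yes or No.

Kruskal's algorithm — process edges by increasing weight (ties by edge label):
A—B (1): add — endpoints in different components.
F—H (2): add — endpoints in different components.
B—C (4): add — endpoints in different components.
B—G (6): add — endpoints in different components.
A—C (7): skip — A and C already connected.
G—H (8): add — endpoints in different components.
E—H (9): add — endpoints in different components.
D—E (10): add — endpoints in different components.
Every non-tree edge has weight strictly greater than the heaviest edge on the tree path between its endpoints, so the MST is unique.

Yes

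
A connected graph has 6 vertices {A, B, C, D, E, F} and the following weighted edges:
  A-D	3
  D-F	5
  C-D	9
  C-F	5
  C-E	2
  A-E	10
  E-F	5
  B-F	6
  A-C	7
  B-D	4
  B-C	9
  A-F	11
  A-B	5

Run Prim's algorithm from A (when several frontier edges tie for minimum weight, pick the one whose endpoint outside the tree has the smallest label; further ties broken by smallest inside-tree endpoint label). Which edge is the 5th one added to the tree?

Prim, starting at A.
Step 1: cheapest edge leaving the tree is A-D (3); add D.
Step 2: cheapest edge leaving the tree is B-D (4); add B.
Step 3: cheapest edge leaving the tree is D-F (5); add F.
Step 4: cheapest edge leaving the tree is C-F (5); add C.
Step 5: cheapest edge leaving the tree is C-E (2); add E.
The 5th edge added is C-E.

C-E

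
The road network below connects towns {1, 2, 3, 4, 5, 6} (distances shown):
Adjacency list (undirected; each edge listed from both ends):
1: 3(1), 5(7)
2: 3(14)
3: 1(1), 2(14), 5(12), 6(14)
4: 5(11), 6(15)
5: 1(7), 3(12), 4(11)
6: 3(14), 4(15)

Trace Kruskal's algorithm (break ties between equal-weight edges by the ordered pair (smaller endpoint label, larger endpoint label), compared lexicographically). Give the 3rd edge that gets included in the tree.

Sort edges by weight, then run Kruskal:
1 3 (1): add — endpoints in different components.
1 5 (7): add — endpoints in different components.
4 5 (11): add — endpoints in different components.
3 5 (12): skip — 3 and 5 already connected.
2 3 (14): add — endpoints in different components.
3 6 (14): add — endpoints in different components.
The 3rd edge added is 4 5.

4-5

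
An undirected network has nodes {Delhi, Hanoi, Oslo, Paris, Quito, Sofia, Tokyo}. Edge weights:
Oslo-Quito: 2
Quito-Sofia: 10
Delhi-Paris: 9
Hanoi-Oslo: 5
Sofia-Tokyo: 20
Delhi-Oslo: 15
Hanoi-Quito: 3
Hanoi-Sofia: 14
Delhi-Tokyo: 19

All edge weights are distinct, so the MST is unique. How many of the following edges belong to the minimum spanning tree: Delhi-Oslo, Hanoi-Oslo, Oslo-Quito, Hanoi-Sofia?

2

Kruskal's algorithm — process edges by increasing weight (ties by edge label):
Oslo-Quito (2): add. Components now {Sofia} {Paris} {Tokyo} {Oslo,Quito} {Delhi} {Hanoi}
Hanoi-Quito (3): add. Components now {Sofia} {Paris} {Tokyo} {Hanoi,Oslo,Quito} {Delhi}
Hanoi-Oslo (5): skip — Oslo and Hanoi already connected.
Delhi-Paris (9): add. Components now {Sofia} {Delhi,Paris} {Tokyo} {Hanoi,Oslo,Quito}
Quito-Sofia (10): add. Components now {Hanoi,Oslo,Quito,Sofia} {Delhi,Paris} {Tokyo}
Hanoi-Sofia (14): skip — Sofia and Hanoi already connected.
Delhi-Oslo (15): add. Components now {Delhi,Hanoi,Oslo,Paris,Quito,Sofia} {Tokyo}
Delhi-Tokyo (19): add. Components now {Delhi,Hanoi,Oslo,Paris,Quito,Sofia,Tokyo}
MST edge set: {Oslo-Quito, Hanoi-Quito, Delhi-Paris, Quito-Sofia, Delhi-Oslo, Delhi-Tokyo}.
Of the listed edges, {Delhi-Oslo, Oslo-Quito} are in the MST → 2.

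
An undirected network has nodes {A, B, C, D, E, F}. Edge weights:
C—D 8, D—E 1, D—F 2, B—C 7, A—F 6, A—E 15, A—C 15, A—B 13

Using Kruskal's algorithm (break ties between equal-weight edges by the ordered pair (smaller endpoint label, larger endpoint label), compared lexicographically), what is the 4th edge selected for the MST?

Sort edges by weight, then run Kruskal:
D—E (1): add. Components now {A} {B} {C} {D,E} {F}
D—F (2): add. Components now {A} {B} {C} {D,E,F}
A—F (6): add. Components now {A,D,E,F} {B} {C}
B—C (7): add. Components now {A,D,E,F} {B,C}
C—D (8): add. Components now {A,B,C,D,E,F}
The 4th edge added is B—C.

B-C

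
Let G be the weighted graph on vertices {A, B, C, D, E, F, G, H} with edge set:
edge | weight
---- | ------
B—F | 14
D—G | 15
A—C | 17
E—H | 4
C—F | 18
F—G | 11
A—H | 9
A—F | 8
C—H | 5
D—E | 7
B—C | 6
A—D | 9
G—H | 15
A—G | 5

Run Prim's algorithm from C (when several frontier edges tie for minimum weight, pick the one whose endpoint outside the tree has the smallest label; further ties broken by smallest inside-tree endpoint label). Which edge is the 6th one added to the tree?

Prim's algorithm from C:
Step 1: cheapest edge leaving the tree is C—H (5); add H.
Step 2: cheapest edge leaving the tree is E—H (4); add E.
Step 3: cheapest edge leaving the tree is B—C (6); add B.
Step 4: cheapest edge leaving the tree is D—E (7); add D.
Step 5: cheapest edge leaving the tree is A—D (9); add A.
Step 6: cheapest edge leaving the tree is A—G (5); add G.
Step 7: cheapest edge leaving the tree is A—F (8); add F.
The 6th edge added is A—G.

A-G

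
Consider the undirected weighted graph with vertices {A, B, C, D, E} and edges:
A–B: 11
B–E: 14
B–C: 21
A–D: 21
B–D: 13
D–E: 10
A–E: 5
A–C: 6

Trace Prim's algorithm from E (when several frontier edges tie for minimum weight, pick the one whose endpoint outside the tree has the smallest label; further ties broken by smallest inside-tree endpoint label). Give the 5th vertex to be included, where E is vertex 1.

Grow the tree from E using Prim:
Step 1: frontier [A–E 5, D–E 10, B–E 14] → take A–E (5); add A.
Step 2: frontier [A–C 6, A–B 11, A–D 21, D–E 10, B–E 14] → take A–C (6); add C.
Step 3: frontier [A–B 11, A–D 21, B–C 21, D–E 10, B–E 14] → take D–E (10); add D.
Step 4: frontier [A–B 11, B–C 21, B–D 13, B–E 14] → take A–B (11); add B.
Vertex order: E, A, C, D, B. The 5th vertex is B.

B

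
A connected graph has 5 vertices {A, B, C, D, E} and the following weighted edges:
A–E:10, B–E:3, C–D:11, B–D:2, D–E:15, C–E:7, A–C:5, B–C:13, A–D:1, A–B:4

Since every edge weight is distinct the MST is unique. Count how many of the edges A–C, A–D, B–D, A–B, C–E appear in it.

Kruskal's algorithm — process edges by increasing weight (ties by edge label):
A–D (1): add. Components now {A,D} {B} {C} {E}
B–D (2): add. Components now {A,B,D} {C} {E}
B–E (3): add. Components now {A,B,D,E} {C}
A–B (4): skip — A and B already connected.
A–C (5): add. Components now {A,B,C,D,E}
MST edge set: {A–D, B–D, B–E, A–C}.
Of the listed edges, {A–C, A–D, B–D} are in the MST → 3.

3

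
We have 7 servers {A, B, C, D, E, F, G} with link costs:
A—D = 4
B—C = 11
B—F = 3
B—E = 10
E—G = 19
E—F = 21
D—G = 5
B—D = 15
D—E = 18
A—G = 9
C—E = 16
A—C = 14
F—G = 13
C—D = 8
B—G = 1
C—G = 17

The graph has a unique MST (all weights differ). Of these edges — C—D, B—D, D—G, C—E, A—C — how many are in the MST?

Sort edges by weight, then run Kruskal:
B—G (1): add — endpoints in different components.
B—F (3): add — endpoints in different components.
A—D (4): add — endpoints in different components.
D—G (5): add — endpoints in different components.
C—D (8): add — endpoints in different components.
A—G (9): skip — A and G already connected.
B—E (10): add — endpoints in different components.
MST edge set: {B—G, B—F, A—D, D—G, C—D, B—E}.
Of the listed edges, {C—D, D—G} are in the MST → 2.

2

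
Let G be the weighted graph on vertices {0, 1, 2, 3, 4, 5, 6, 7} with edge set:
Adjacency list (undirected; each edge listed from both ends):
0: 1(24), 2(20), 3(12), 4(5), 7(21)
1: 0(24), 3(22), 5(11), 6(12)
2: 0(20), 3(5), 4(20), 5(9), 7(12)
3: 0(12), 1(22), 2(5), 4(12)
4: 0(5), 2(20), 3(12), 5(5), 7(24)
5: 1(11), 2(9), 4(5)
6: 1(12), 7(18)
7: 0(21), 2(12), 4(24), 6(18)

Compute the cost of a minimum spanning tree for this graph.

Sort edges by weight, then run Kruskal:
0—4 (5): add — endpoints in different components.
2—3 (5): add — endpoints in different components.
4—5 (5): add — endpoints in different components.
2—5 (9): add — endpoints in different components.
1—5 (11): add — endpoints in different components.
0—3 (12): skip — 0 and 3 already connected.
1—6 (12): add — endpoints in different components.
2—7 (12): add — endpoints in different components.
MST edges: 0—4, 2—3, 4—5, 2—5, 1—5, 1—6, 2—7; total weight 5+5+5+9+11+12+12 = 59.

59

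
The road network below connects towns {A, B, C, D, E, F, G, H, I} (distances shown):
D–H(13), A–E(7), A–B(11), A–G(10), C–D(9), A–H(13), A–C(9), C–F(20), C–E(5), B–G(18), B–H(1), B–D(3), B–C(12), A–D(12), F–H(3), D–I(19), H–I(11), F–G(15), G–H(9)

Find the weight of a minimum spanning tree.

48

Prim, starting at I.
Step 1: cheapest edge leaving the tree is H–I (11); add H.
Step 2: cheapest edge leaving the tree is B–H (1); add B.
Step 3: cheapest edge leaving the tree is B–D (3); add D.
Step 4: cheapest edge leaving the tree is F–H (3); add F.
Step 5: cheapest edge leaving the tree is C–D (9); add C.
Step 6: cheapest edge leaving the tree is C–E (5); add E.
Step 7: cheapest edge leaving the tree is A–E (7); add A.
Step 8: cheapest edge leaving the tree is G–H (9); add G.
MST edges: H–I, B–H, B–D, F–H, C–D, C–E, A–E, G–H; total weight 11+1+3+3+9+5+7+9 = 48.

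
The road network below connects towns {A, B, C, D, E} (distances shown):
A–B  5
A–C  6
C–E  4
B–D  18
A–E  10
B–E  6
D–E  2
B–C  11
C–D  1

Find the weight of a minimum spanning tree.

14

Prim, starting at D.
Step 1: frontier [C–D 1, D–E 2, B–D 18] → take C–D (1); add C.
Step 2: frontier [C–E 4, A–C 6, B–C 11, D–E 2, B–D 18] → take D–E (2); add E.
Step 3: frontier [A–C 6, B–C 11, B–D 18, B–E 6, A–E 10] → take A–C (6); add A.
Step 4: frontier [A–B 5, B–C 11, B–D 18, B–E 6] → take A–B (5); add B.
MST edges: C–D, D–E, A–C, A–B; total weight 1+2+6+5 = 14.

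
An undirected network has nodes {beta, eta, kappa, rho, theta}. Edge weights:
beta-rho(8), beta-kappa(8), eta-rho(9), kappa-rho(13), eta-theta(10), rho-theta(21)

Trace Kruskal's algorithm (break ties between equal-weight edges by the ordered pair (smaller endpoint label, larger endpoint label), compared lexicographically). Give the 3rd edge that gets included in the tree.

eta-rho

Kruskal: consider edges lightest-first.
beta-kappa (8): add — endpoints in different components.
beta-rho (8): add — endpoints in different components.
eta-rho (9): add — endpoints in different components.
eta-theta (10): add — endpoints in different components.
The 3rd edge added is eta-rho.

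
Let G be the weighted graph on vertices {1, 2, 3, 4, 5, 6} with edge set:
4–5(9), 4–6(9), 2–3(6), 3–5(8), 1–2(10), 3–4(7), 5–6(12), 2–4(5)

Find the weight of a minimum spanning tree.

Grow the tree from 1 using Prim:
Step 1: frontier [1–2 10] → take 1–2 (10); add 2.
Step 2: frontier [2–4 5, 2–3 6] → take 2–4 (5); add 4.
Step 3: frontier [2–3 6, 3–4 7, 4–5 9, 4–6 9] → take 2–3 (6); add 3.
Step 4: frontier [3–5 8, 4–5 9, 4–6 9] → take 3–5 (8); add 5.
Step 5: frontier [4–6 9, 5–6 12] → take 4–6 (9); add 6.
MST edges: 1–2, 2–4, 2–3, 3–5, 4–6; total weight 10+5+6+8+9 = 38.

38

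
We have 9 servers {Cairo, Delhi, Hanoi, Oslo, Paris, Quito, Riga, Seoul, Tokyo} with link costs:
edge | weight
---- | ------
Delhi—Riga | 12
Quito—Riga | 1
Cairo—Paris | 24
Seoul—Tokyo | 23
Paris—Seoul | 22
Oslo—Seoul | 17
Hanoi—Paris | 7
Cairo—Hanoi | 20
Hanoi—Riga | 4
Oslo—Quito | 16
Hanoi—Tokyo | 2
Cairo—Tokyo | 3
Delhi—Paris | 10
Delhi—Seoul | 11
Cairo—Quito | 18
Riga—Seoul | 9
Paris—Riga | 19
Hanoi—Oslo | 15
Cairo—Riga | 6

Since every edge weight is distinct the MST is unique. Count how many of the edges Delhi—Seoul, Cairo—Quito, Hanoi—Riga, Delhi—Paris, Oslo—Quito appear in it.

Kruskal's algorithm — process edges by increasing weight (ties by edge label):
Quito—Riga (1): add — endpoints in different components.
Hanoi—Tokyo (2): add — endpoints in different components.
Cairo—Tokyo (3): add — endpoints in different components.
Hanoi—Riga (4): add — endpoints in different components.
Cairo—Riga (6): skip — Cairo and Riga already connected.
Hanoi—Paris (7): add — endpoints in different components.
Riga—Seoul (9): add — endpoints in different components.
Delhi—Paris (10): add — endpoints in different components.
Delhi—Seoul (11): skip — Delhi and Seoul already connected.
Delhi—Riga (12): skip — Riga and Delhi already connected.
Hanoi—Oslo (15): add — endpoints in different components.
MST edge set: {Quito—Riga, Hanoi—Tokyo, Cairo—Tokyo, Hanoi—Riga, Hanoi—Paris, Riga—Seoul, Delhi—Paris, Hanoi—Oslo}.
Of the listed edges, {Hanoi—Riga, Delhi—Paris} are in the MST → 2.

2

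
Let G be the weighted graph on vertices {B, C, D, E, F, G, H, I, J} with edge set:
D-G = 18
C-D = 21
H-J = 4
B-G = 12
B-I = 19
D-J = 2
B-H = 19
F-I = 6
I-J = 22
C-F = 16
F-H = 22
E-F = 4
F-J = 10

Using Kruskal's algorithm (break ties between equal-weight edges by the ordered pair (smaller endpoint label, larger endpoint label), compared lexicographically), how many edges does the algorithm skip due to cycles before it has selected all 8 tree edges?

Kruskal: consider edges lightest-first.
D-J (2): add — endpoints in different components.
E-F (4): add — endpoints in different components.
H-J (4): add — endpoints in different components.
F-I (6): add — endpoints in different components.
F-J (10): add — endpoints in different components.
B-G (12): add — endpoints in different components.
C-F (16): add — endpoints in different components.
D-G (18): add — endpoints in different components.
Edges rejected before the tree was complete: 0.

0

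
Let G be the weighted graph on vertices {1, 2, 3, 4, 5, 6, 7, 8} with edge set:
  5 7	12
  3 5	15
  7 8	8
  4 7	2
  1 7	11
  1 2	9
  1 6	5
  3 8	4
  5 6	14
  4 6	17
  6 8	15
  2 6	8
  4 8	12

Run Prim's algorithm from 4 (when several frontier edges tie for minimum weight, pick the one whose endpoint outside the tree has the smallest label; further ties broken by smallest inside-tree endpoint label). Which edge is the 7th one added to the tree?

5-7

Prim's algorithm from 4:
Step 1: frontier [4 7 2, 4 8 12, 4 6 17] → take 4 7 (2); add 7.
Step 2: frontier [4 8 12, 4 6 17, 7 8 8, 1 7 11, 5 7 12] → take 7 8 (8); add 8.
Step 3: frontier [4 6 17, 1 7 11, 5 7 12, 3 8 4, 6 8 15] → take 3 8 (4); add 3.
Step 4: frontier [3 5 15, 4 6 17, 1 7 11, 5 7 12, 6 8 15] → take 1 7 (11); add 1.
Step 5: frontier [1 6 5, 1 2 9, 3 5 15, 4 6 17, 5 7 12, 6 8 15] → take 1 6 (5); add 6.
Step 6: frontier [1 2 9, 3 5 15, 2 6 8, 5 6 14, 5 7 12] → take 2 6 (8); add 2.
Step 7: frontier [3 5 15, 5 6 14, 5 7 12] → take 5 7 (12); add 5.
The 7th edge added is 5 7.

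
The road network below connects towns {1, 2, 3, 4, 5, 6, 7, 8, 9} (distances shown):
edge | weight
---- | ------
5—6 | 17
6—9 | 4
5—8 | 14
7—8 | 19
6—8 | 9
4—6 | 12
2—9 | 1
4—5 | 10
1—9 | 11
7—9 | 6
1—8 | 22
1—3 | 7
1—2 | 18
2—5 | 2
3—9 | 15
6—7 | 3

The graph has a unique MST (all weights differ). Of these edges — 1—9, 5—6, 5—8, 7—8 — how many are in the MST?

Kruskal: consider edges lightest-first.
2—9 (1): add — endpoints in different components.
2—5 (2): add — endpoints in different components.
6—7 (3): add — endpoints in different components.
6—9 (4): add — endpoints in different components.
7—9 (6): skip — 7 and 9 already connected.
1—3 (7): add — endpoints in different components.
6—8 (9): add — endpoints in different components.
4—5 (10): add — endpoints in different components.
1—9 (11): add — endpoints in different components.
MST edge set: {2—9, 2—5, 6—7, 6—9, 1—3, 6—8, 4—5, 1—9}.
Of the listed edges, {1—9} are in the MST → 1.

1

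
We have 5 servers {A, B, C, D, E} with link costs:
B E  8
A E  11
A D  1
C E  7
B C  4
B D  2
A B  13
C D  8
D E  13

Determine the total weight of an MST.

Prim, starting at C.
Step 1: cheapest edge leaving the tree is B C (4); add B.
Step 2: cheapest edge leaving the tree is B D (2); add D.
Step 3: cheapest edge leaving the tree is A D (1); add A.
Step 4: cheapest edge leaving the tree is C E (7); add E.
MST edges: B C, B D, A D, C E; total weight 4+2+1+7 = 14.

14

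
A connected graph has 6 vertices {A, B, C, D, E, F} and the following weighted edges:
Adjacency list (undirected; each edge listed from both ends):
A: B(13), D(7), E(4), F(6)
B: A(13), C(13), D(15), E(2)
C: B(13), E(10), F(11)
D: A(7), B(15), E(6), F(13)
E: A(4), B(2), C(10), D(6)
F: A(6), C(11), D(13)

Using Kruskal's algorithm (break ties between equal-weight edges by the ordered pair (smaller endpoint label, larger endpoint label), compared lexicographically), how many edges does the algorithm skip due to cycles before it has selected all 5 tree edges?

1

Kruskal's algorithm — process edges by increasing weight (ties by edge label):
B—E (2): add — endpoints in different components.
A—E (4): add — endpoints in different components.
A—F (6): add — endpoints in different components.
D—E (6): add — endpoints in different components.
A—D (7): skip — A and D already connected.
C—E (10): add — endpoints in different components.
Edges rejected before the tree was complete: 1.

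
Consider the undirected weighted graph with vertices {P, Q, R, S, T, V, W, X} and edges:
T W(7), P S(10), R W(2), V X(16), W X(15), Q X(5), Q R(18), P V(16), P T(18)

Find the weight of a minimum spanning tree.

71

Grow the tree from S using Prim:
Step 1: cheapest edge leaving the tree is P S (10); add P.
Step 2: cheapest edge leaving the tree is P V (16); add V.
Step 3: cheapest edge leaving the tree is V X (16); add X.
Step 4: cheapest edge leaving the tree is Q X (5); add Q.
Step 5: cheapest edge leaving the tree is W X (15); add W.
Step 6: cheapest edge leaving the tree is R W (2); add R.
Step 7: cheapest edge leaving the tree is T W (7); add T.
MST edges: P S, P V, V X, Q X, W X, R W, T W; total weight 10+16+16+5+15+2+7 = 71.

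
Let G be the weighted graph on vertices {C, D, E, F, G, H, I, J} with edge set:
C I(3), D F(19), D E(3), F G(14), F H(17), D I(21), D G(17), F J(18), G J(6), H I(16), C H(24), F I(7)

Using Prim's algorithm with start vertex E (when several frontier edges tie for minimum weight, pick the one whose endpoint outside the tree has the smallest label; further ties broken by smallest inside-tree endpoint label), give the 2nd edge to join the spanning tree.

D-G

Grow the tree from E using Prim:
Step 1: frontier [D E 3] → take D E (3); add D.
Step 2: frontier [D G 17, D F 19, D I 21] → take D G (17); add G.
Step 3: frontier [D F 19, D I 21, G J 6, F G 14] → take G J (6); add J.
Step 4: frontier [D F 19, D I 21, F G 14, F J 18] → take F G (14); add F.
Step 5: frontier [D I 21, F I 7, F H 17] → take F I (7); add I.
Step 6: frontier [F H 17, C I 3, H I 16] → take C I (3); add C.
Step 7: frontier [C H 24, F H 17, H I 16] → take H I (16); add H.
The 2nd edge added is D G.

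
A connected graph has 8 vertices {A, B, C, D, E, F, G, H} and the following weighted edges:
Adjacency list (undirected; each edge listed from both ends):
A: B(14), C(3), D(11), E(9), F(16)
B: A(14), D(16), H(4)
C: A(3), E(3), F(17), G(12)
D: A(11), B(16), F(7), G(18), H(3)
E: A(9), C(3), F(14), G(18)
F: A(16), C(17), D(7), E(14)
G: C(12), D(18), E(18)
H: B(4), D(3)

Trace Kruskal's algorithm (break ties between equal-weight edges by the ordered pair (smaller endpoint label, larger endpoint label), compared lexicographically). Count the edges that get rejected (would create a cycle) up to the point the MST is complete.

Sort edges by weight, then run Kruskal:
A–C (3): add — endpoints in different components.
C–E (3): add — endpoints in different components.
D–H (3): add — endpoints in different components.
B–H (4): add — endpoints in different components.
D–F (7): add — endpoints in different components.
A–E (9): skip — A and E already connected.
A–D (11): add — endpoints in different components.
C–G (12): add — endpoints in different components.
Edges rejected before the tree was complete: 1.

1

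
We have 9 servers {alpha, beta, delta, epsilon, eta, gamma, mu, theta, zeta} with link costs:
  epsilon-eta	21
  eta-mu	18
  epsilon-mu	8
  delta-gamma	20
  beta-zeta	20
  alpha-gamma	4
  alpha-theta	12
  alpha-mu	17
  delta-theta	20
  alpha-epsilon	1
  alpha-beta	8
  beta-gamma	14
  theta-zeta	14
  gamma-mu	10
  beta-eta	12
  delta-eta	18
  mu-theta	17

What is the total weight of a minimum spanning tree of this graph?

77

Kruskal's algorithm — process edges by increasing weight (ties by edge label):
alpha-epsilon (1): add — endpoints in different components.
alpha-gamma (4): add — endpoints in different components.
alpha-beta (8): add — endpoints in different components.
epsilon-mu (8): add — endpoints in different components.
gamma-mu (10): skip — mu and gamma already connected.
alpha-theta (12): add — endpoints in different components.
beta-eta (12): add — endpoints in different components.
beta-gamma (14): skip — gamma and beta already connected.
theta-zeta (14): add — endpoints in different components.
alpha-mu (17): skip — mu and alpha already connected.
mu-theta (17): skip — mu and theta already connected.
delta-eta (18): add — endpoints in different components.
MST edges: alpha-epsilon, alpha-gamma, alpha-beta, epsilon-mu, alpha-theta, beta-eta, theta-zeta, delta-eta; total weight 1+4+8+8+12+12+14+18 = 77.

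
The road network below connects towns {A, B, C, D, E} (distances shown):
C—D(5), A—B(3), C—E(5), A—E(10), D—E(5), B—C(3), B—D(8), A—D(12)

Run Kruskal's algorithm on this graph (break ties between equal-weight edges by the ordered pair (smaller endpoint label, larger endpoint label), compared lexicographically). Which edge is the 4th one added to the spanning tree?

Kruskal's algorithm — process edges by increasing weight (ties by edge label):
A—B (3): add. Components now {A,B} {C} {D} {E}
B—C (3): add. Components now {A,B,C} {D} {E}
C—D (5): add. Components now {A,B,C,D} {E}
C—E (5): add. Components now {A,B,C,D,E}
The 4th edge added is C—E.

C-E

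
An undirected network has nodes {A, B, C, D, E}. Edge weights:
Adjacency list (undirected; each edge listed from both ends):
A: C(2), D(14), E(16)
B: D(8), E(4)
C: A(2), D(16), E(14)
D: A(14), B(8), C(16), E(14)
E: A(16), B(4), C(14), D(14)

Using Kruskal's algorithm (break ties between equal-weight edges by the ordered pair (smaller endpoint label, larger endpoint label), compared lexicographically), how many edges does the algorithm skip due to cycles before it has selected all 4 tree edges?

Kruskal's algorithm — process edges by increasing weight (ties by edge label):
A—C (2): add — endpoints in different components.
B—E (4): add — endpoints in different components.
B—D (8): add — endpoints in different components.
A—D (14): add — endpoints in different components.
Edges rejected before the tree was complete: 0.

0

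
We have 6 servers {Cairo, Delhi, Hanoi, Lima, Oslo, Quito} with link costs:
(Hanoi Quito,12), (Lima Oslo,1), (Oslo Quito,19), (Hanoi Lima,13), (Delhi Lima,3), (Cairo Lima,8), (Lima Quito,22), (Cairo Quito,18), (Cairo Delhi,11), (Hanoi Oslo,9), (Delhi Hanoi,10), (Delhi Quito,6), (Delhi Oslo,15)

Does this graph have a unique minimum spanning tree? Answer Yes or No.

Kruskal's algorithm — process edges by increasing weight (ties by edge label):
Lima Oslo (1): add. Components now {Delhi} {Cairo} {Lima,Oslo} {Hanoi} {Quito}
Delhi Lima (3): add. Components now {Delhi,Lima,Oslo} {Cairo} {Hanoi} {Quito}
Delhi Quito (6): add. Components now {Delhi,Lima,Oslo,Quito} {Cairo} {Hanoi}
Cairo Lima (8): add. Components now {Cairo,Delhi,Lima,Oslo,Quito} {Hanoi}
Hanoi Oslo (9): add. Components now {Cairo,Delhi,Hanoi,Lima,Oslo,Quito}
Every non-tree edge has weight strictly greater than the heaviest edge on the tree path between its endpoints, so the MST is unique.

Yes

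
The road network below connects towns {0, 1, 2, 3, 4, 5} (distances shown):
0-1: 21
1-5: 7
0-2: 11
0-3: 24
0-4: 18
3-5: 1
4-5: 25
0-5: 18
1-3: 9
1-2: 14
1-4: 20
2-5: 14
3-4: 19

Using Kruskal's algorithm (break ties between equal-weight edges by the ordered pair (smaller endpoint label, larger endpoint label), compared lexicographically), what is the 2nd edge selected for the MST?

Sort edges by weight, then run Kruskal:
3-5 (1): add — endpoints in different components.
1-5 (7): add — endpoints in different components.
1-3 (9): skip — 1 and 3 already connected.
0-2 (11): add — endpoints in different components.
1-2 (14): add — endpoints in different components.
2-5 (14): skip — 2 and 5 already connected.
0-4 (18): add — endpoints in different components.
The 2nd edge added is 1-5.

1-5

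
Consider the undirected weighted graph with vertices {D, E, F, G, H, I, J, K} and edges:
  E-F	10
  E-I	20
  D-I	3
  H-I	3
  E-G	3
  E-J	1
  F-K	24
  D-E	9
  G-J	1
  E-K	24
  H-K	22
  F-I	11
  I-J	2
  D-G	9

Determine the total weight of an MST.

42

Prim, starting at E.
Step 1: cheapest edge leaving the tree is E-J (1); add J.
Step 2: cheapest edge leaving the tree is G-J (1); add G.
Step 3: cheapest edge leaving the tree is I-J (2); add I.
Step 4: cheapest edge leaving the tree is D-I (3); add D.
Step 5: cheapest edge leaving the tree is H-I (3); add H.
Step 6: cheapest edge leaving the tree is E-F (10); add F.
Step 7: cheapest edge leaving the tree is H-K (22); add K.
MST edges: E-J, G-J, I-J, D-I, H-I, E-F, H-K; total weight 1+1+2+3+3+10+22 = 42.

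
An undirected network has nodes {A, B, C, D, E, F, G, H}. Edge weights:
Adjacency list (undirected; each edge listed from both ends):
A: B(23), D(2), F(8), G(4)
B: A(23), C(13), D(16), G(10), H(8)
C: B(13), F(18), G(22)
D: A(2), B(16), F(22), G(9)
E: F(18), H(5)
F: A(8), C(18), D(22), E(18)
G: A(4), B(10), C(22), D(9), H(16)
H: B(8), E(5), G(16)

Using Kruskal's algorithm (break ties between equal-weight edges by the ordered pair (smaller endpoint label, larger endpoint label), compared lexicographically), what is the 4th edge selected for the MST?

A-F

Sort edges by weight, then run Kruskal:
A-D (2): add — endpoints in different components.
A-G (4): add — endpoints in different components.
E-H (5): add — endpoints in different components.
A-F (8): add — endpoints in different components.
B-H (8): add — endpoints in different components.
D-G (9): skip — D and G already connected.
B-G (10): add — endpoints in different components.
B-C (13): add — endpoints in different components.
The 4th edge added is A-F.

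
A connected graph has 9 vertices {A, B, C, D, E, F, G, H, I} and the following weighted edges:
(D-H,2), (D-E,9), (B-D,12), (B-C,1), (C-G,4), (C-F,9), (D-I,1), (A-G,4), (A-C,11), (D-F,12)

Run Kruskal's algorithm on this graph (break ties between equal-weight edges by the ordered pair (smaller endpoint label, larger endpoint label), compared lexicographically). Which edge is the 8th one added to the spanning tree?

Sort edges by weight, then run Kruskal:
B-C (1): add — endpoints in different components.
D-I (1): add — endpoints in different components.
D-H (2): add — endpoints in different components.
A-G (4): add — endpoints in different components.
C-G (4): add — endpoints in different components.
C-F (9): add — endpoints in different components.
D-E (9): add — endpoints in different components.
A-C (11): skip — A and C already connected.
B-D (12): add — endpoints in different components.
The 8th edge added is B-D.

B-D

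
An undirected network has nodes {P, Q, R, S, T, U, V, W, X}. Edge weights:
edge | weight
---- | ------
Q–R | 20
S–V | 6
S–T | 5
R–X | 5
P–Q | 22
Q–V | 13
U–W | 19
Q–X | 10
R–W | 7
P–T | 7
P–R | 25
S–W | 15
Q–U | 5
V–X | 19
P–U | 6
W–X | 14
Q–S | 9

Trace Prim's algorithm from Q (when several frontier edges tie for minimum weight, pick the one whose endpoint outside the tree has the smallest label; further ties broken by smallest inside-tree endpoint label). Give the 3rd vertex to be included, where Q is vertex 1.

Prim, starting at Q.
Step 1: cheapest edge leaving the tree is Q–U (5); add U.
Step 2: cheapest edge leaving the tree is P–U (6); add P.
Step 3: cheapest edge leaving the tree is P–T (7); add T.
Step 4: cheapest edge leaving the tree is S–T (5); add S.
Step 5: cheapest edge leaving the tree is S–V (6); add V.
Step 6: cheapest edge leaving the tree is Q–X (10); add X.
Step 7: cheapest edge leaving the tree is R–X (5); add R.
Step 8: cheapest edge leaving the tree is R–W (7); add W.
Vertex order: Q, U, P, T, S, V, X, R, W. The 3rd vertex is P.

P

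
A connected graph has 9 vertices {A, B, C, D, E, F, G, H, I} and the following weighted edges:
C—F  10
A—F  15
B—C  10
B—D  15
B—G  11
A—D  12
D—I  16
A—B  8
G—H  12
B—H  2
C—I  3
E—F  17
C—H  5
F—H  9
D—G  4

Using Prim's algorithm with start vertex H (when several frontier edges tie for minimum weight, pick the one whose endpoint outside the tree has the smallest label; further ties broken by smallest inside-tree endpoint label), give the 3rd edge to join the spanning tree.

C-I

Prim, starting at H.
Step 1: cheapest edge leaving the tree is B—H (2); add B.
Step 2: cheapest edge leaving the tree is C—H (5); add C.
Step 3: cheapest edge leaving the tree is C—I (3); add I.
Step 4: cheapest edge leaving the tree is A—B (8); add A.
Step 5: cheapest edge leaving the tree is F—H (9); add F.
Step 6: cheapest edge leaving the tree is B—G (11); add G.
Step 7: cheapest edge leaving the tree is D—G (4); add D.
Step 8: cheapest edge leaving the tree is E—F (17); add E.
The 3rd edge added is C—I.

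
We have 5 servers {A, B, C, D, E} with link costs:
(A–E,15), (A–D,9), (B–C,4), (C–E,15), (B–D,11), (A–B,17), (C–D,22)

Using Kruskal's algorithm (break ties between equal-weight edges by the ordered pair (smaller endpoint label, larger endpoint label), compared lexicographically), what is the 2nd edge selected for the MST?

A-D

Kruskal: consider edges lightest-first.
B–C (4): add — endpoints in different components.
A–D (9): add — endpoints in different components.
B–D (11): add — endpoints in different components.
A–E (15): add — endpoints in different components.
The 2nd edge added is A–D.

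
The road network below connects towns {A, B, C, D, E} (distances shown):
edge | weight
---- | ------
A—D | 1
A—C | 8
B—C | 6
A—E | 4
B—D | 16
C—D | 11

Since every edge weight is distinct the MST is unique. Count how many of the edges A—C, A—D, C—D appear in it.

2

Kruskal: consider edges lightest-first.
A—D (1): add. Components now {A,D} {B} {C} {E}
A—E (4): add. Components now {A,D,E} {B} {C}
B—C (6): add. Components now {A,D,E} {B,C}
A—C (8): add. Components now {A,B,C,D,E}
MST edge set: {A—D, A—E, B—C, A—C}.
Of the listed edges, {A—C, A—D} are in the MST → 2.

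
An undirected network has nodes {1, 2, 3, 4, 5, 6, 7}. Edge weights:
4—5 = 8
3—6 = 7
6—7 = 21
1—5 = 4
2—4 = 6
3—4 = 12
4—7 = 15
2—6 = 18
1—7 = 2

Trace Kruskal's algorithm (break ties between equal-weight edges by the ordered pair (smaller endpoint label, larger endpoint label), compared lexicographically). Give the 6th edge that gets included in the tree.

Kruskal: consider edges lightest-first.
1—7 (2): add — endpoints in different components.
1—5 (4): add — endpoints in different components.
2—4 (6): add — endpoints in different components.
3—6 (7): add — endpoints in different components.
4—5 (8): add — endpoints in different components.
3—4 (12): add — endpoints in different components.
The 6th edge added is 3—4.

3-4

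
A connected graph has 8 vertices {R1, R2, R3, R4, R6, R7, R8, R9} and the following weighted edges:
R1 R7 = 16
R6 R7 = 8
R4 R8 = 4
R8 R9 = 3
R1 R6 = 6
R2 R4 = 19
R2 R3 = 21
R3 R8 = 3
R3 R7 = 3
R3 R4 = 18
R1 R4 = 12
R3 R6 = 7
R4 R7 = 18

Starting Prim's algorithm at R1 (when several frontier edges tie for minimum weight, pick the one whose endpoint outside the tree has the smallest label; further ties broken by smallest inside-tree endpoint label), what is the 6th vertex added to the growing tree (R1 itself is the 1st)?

R9

Prim, starting at R1.
Step 1: frontier [R1 R6 6, R1 R4 12, R1 R7 16] → take R1 R6 (6); add R6.
Step 2: frontier [R1 R4 12, R1 R7 16, R3 R6 7, R6 R7 8] → take R3 R6 (7); add R3.
Step 3: frontier [R1 R4 12, R1 R7 16, R3 R7 3, R3 R8 3, R3 R4 18, R2 R3 21, R6 R7 8] → take R3 R7 (3); add R7.
Step 4: frontier [R1 R4 12, R3 R8 3, R3 R4 18, R2 R3 21, R4 R7 18] → take R3 R8 (3); add R8.
Step 5: frontier [R1 R4 12, R3 R4 18, R2 R3 21, R4 R7 18, R8 R9 3, R4 R8 4] → take R8 R9 (3); add R9.
Step 6: frontier [R1 R4 12, R3 R4 18, R2 R3 21, R4 R7 18, R4 R8 4] → take R4 R8 (4); add R4.
Step 7: frontier [R2 R3 21, R2 R4 19] → take R2 R4 (19); add R2.
Vertex order: R1, R6, R3, R7, R8, R9, R4, R2. The 6th vertex is R9.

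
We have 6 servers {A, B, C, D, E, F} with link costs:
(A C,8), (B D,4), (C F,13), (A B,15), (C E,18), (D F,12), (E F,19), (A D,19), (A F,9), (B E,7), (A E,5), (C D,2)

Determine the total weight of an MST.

27

Prim, starting at C.
Step 1: frontier [C D 2, A C 8, C F 13, C E 18] → take C D (2); add D.
Step 2: frontier [A C 8, C F 13, C E 18, B D 4, D F 12, A D 19] → take B D (4); add B.
Step 3: frontier [B E 7, A B 15, A C 8, C F 13, C E 18, D F 12, A D 19] → take B E (7); add E.
Step 4: frontier [A B 15, A C 8, C F 13, D F 12, A D 19, A E 5, E F 19] → take A E (5); add A.
Step 5: frontier [A F 9, C F 13, D F 12, E F 19] → take A F (9); add F.
MST edges: C D, B D, B E, A E, A F; total weight 2+4+7+5+9 = 27.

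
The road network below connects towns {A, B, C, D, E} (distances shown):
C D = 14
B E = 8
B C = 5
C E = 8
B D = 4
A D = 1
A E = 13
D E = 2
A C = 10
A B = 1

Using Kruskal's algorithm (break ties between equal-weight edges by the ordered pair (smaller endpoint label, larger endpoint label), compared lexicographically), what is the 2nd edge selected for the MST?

Sort edges by weight, then run Kruskal:
A B (1): add. Components now {A,B} {C} {D} {E}
A D (1): add. Components now {A,B,D} {C} {E}
D E (2): add. Components now {A,B,D,E} {C}
B D (4): skip — B and D already connected.
B C (5): add. Components now {A,B,C,D,E}
The 2nd edge added is A D.

A-D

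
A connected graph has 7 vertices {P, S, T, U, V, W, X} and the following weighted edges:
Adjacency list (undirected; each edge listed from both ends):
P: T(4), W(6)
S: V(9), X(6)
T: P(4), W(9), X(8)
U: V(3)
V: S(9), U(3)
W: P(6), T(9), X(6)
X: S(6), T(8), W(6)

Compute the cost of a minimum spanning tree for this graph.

Prim, starting at T.
Step 1: cheapest edge leaving the tree is P–T (4); add P.
Step 2: cheapest edge leaving the tree is P–W (6); add W.
Step 3: cheapest edge leaving the tree is W–X (6); add X.
Step 4: cheapest edge leaving the tree is S–X (6); add S.
Step 5: cheapest edge leaving the tree is S–V (9); add V.
Step 6: cheapest edge leaving the tree is U–V (3); add U.
MST edges: P–T, P–W, W–X, S–X, S–V, U–V; total weight 4+6+6+6+9+3 = 34.

34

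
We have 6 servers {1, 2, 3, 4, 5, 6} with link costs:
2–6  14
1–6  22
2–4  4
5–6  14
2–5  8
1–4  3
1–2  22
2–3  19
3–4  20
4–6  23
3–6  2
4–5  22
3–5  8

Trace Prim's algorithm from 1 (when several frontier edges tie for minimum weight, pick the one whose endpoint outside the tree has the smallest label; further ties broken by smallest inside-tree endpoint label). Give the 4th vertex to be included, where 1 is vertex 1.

Prim, starting at 1.
Step 1: cheapest edge leaving the tree is 1–4 (3); add 4.
Step 2: cheapest edge leaving the tree is 2–4 (4); add 2.
Step 3: cheapest edge leaving the tree is 2–5 (8); add 5.
Step 4: cheapest edge leaving the tree is 3–5 (8); add 3.
Step 5: cheapest edge leaving the tree is 3–6 (2); add 6.
Vertex order: 1, 4, 2, 5, 3, 6. The 4th vertex is 5.

5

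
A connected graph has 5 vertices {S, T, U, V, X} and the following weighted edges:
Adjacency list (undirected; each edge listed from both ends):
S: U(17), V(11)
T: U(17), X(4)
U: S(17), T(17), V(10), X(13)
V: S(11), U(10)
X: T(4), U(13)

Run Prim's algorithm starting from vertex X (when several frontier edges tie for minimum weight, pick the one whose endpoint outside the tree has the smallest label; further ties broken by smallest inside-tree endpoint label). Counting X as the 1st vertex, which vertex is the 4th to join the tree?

V

Prim's algorithm from X:
Step 1: cheapest edge leaving the tree is T–X (4); add T.
Step 2: cheapest edge leaving the tree is U–X (13); add U.
Step 3: cheapest edge leaving the tree is U–V (10); add V.
Step 4: cheapest edge leaving the tree is S–V (11); add S.
Vertex order: X, T, U, V, S. The 4th vertex is V.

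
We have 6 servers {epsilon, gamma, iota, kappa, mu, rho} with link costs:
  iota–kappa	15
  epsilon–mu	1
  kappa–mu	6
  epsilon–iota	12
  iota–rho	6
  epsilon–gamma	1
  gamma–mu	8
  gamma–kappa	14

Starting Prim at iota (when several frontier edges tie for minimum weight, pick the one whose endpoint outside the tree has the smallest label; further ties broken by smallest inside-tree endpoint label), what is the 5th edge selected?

kappa-mu

Grow the tree from iota using Prim:
Step 1: cheapest edge leaving the tree is iota–rho (6); add rho.
Step 2: cheapest edge leaving the tree is epsilon–iota (12); add epsilon.
Step 3: cheapest edge leaving the tree is epsilon–gamma (1); add gamma.
Step 4: cheapest edge leaving the tree is epsilon–mu (1); add mu.
Step 5: cheapest edge leaving the tree is kappa–mu (6); add kappa.
The 5th edge added is kappa–mu.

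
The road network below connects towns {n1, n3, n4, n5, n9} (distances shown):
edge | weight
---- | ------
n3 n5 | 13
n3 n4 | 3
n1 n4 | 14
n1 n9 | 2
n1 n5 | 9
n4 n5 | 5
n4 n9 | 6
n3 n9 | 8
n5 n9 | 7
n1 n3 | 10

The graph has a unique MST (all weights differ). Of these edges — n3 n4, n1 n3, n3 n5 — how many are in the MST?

Kruskal's algorithm — process edges by increasing weight (ties by edge label):
n1 n9 (2): add. Components now {n4} {n3} {n1,n9} {n5}
n3 n4 (3): add. Components now {n3,n4} {n1,n9} {n5}
n4 n5 (5): add. Components now {n3,n4,n5} {n1,n9}
n4 n9 (6): add. Components now {n1,n3,n4,n5,n9}
MST edge set: {n1 n9, n3 n4, n4 n5, n4 n9}.
Of the listed edges, {n3 n4} are in the MST → 1.

1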